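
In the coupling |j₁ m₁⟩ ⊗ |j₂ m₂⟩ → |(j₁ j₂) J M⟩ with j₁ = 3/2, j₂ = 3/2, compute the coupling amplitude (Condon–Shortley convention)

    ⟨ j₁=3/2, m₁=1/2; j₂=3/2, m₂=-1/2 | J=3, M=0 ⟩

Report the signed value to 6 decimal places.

+0.670820

j₁+j₂−J=0  J+j₁−j₂=3  J−j₁+j₂=3  j₁+j₂+J+1=7
(j₁±m₁, j₂±m₂, J±M) = (2,1,1,2,3,3)
P² = 36/5
sum k=0..0:
  [0] +1/4 = 1/4
S = 1/4
C² = P²·S² = 9/20 ; C = +0.670820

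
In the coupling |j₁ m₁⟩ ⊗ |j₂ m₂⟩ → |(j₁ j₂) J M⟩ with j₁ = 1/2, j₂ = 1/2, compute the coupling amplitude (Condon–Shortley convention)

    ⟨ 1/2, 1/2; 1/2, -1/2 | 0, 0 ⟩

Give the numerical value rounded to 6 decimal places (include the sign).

j₁+j₂−J=1  J+j₁−j₂=0  J−j₁+j₂=0  j₁+j₂+J+1=2
(j₁±m₁, j₂±m₂, J±M) = (1,0,0,1,0,0)
P² = 1/2
sum k=0..0:
  [0] +1/1 = 1
S = 1
C² = P²·S² = 1/2 ; C = +0.707107

+√(1/2) ≈ +0.707107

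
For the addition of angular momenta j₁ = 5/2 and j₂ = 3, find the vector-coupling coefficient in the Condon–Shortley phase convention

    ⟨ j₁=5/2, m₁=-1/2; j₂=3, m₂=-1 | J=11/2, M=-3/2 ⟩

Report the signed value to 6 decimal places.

+√(5/11) = +0.674200

j₁+j₂−J=0  J+j₁−j₂=5  J−j₁+j₂=6  j₁+j₂+J+1=12
(j₁±m₁, j₂±m₂, J±M) = (2,3,2,4,4,7)
P² = 1658880/11
sum k=0..0:
  [0] +1/576 = 1/576
S = 1/576
C² = P²·S² = 5/11 ; C = +0.674200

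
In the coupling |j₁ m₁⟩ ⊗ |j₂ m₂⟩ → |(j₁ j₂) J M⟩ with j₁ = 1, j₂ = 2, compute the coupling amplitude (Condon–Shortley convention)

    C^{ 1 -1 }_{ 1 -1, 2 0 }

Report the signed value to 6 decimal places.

triangle: 2!*0!*2!/5! = 4/120
(j±m)!: 0!*2!*2!*2!*0!*2! = 16
prefactor² = (2J+1)*Δ*N² = 8/5
  k=2: +1/(2!*0!*0!*0!*0!*2!) = 1/4
Σ = 1/4  ⇒  CG² = 8/5*1/4² = 1/10
CG = +√(1/10) = +0.316228

+0.316228  (= +√(1/10))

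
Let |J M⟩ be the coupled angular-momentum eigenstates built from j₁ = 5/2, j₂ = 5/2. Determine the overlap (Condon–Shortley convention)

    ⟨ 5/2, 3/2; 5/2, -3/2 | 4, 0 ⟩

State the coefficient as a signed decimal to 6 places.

+0.566947  (= +√(9/28))

triangle: 1!·4!·4!/10! = 576/3628800
(j±m)!: 4!·1!·1!·4!·4!·4! = 331776
prefactor² = (2J+1)·Δ·N² = 82944/175
  k=0: +1/(0!·1!·1!·1!·3!·3!) = 1/36
  k=1: −1/(1!·0!·0!·0!·4!·4!) = -1/576
Σ = 5/192  ⇒  CG² = 82944/175·5/192² = 9/28
CG = +√(9/28) = +0.566947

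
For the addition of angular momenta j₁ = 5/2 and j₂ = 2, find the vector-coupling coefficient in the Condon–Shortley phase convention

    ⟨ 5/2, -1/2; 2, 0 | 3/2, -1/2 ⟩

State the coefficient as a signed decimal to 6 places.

+√(2/35) = +0.239046

triangle: 3!×2!×1!/7! = 12/5040
(j±m)!: 2!×3!×2!×2!×1!×2! = 96
prefactor² = (2J+1)×Δ×N² = 32/35
  k=1: −1/(1!×2!×2!×1!×0!×0!) = -1/4
  k=2: +1/(2!×1!×1!×0!×1!×1!) = 1/2
Σ = 1/4  ⇒  CG² = 32/35×1/4² = 2/35
CG = +√(2/35) = +0.239046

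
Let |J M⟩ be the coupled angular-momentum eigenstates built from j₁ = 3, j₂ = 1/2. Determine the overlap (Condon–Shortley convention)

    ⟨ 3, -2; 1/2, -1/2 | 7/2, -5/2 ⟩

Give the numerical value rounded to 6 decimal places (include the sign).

j₁+j₂−J=0  J+j₁−j₂=6  J−j₁+j₂=1  j₁+j₂+J+1=8
(j₁±m₁, j₂±m₂, J±M) = (1,5,0,1,1,6)
P² = 86400/7
sum k=0..0:
  [0] +1/120 = 1/120
S = 1/120
C² = P²·S² = 6/7 ; C = +0.925820

+√(6/7) ≈ +0.925820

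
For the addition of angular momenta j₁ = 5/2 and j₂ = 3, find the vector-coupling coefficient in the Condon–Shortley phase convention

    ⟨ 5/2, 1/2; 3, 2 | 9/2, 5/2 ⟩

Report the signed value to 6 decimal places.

−√(49/198) = -0.497468

j₁+j₂−J=1  J+j₁−j₂=4  J−j₁+j₂=5  j₁+j₂+J+1=11
(j₁±m₁, j₂±m₂, J±M) = (3,2,5,1,7,2)
P² = 115200/11
sum k=0..1:
  [0] +1/480 = 1/480
  [1] −1/144 = -1/144
S = -7/1440
C² = P²·S² = 49/198 ; C = -0.497468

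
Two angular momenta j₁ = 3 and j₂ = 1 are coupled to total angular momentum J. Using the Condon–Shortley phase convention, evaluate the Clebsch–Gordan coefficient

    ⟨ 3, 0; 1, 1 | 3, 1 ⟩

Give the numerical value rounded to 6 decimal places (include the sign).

−√(1/2) = -0.707107

j₁+j₂−J=1  J+j₁−j₂=5  J−j₁+j₂=1  j₁+j₂+J+1=8
(j₁±m₁, j₂±m₂, J±M) = (3,3,2,0,4,2)
P² = 72
sum k=1..1:
  [1] −1/12 = -1/12
S = -1/12
C² = P²·S² = 1/2 ; C = -0.707107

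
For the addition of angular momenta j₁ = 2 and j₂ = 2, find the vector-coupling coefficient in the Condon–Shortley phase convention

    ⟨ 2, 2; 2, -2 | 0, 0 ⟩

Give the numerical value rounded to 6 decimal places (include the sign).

j₁+j₂−J=4  J+j₁−j₂=0  J−j₁+j₂=0  j₁+j₂+J+1=5
(j₁±m₁, j₂±m₂, J±M) = (4,0,0,4,0,0)
P² = 576/5
sum k=0..0:
  [0] +1/24 = 1/24
S = 1/24
C² = P²·S² = 1/5 ; C = +0.447214

+√(1/5) ≈ +0.447214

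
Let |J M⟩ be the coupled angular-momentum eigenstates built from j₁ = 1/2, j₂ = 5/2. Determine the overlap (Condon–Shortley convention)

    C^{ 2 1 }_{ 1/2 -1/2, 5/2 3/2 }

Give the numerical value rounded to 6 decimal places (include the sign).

−√(2/3) = -0.816497

triangle: 1!×0!×4!/6! = 24/720
(j±m)!: 0!×1!×4!×1!×3!×1! = 144
prefactor² = (2J+1)×Δ×N² = 24
  k=1: −1/(1!×0!×0!×3!×0!×1!) = -1/6
Σ = -1/6  ⇒  CG² = 24×(-1/6)² = 2/3
CG = −√(2/3) = -0.816497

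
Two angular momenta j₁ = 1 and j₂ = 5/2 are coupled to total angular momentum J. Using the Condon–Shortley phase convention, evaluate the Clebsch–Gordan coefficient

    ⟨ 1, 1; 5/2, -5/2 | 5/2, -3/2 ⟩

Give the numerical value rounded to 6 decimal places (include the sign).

triangle: 1!·1!·4!/7! = 24/5040
(j±m)!: 2!·0!·0!·5!·1!·4! = 5760
prefactor² = (2J+1)·Δ·N² = 1152/7
  k=0: +1/(0!·1!·0!·0!·1!·4!) = 1/24
Σ = 1/24  ⇒  CG² = 1152/7·1/24² = 2/7
CG = +√(2/7) = +0.534522

+√(2/7) ≈ +0.534522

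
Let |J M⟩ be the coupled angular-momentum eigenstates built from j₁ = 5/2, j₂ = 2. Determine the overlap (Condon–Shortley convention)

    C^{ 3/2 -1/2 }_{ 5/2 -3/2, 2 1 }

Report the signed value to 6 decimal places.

+0.138013

j₁+j₂−J=3  J+j₁−j₂=2  J−j₁+j₂=1  j₁+j₂+J+1=7
(j₁±m₁, j₂±m₂, J±M) = (1,4,3,1,1,2)
P² = 96/35
sum k=2..3:
  [2] +1/4 = 1/4
  [3] −1/6 = -1/6
S = 1/12
C² = P²·S² = 2/105 ; C = +0.138013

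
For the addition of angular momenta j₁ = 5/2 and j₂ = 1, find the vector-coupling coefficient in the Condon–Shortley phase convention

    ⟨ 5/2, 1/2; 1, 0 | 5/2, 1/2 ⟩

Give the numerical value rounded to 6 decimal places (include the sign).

j₁+j₂−J=1  J+j₁−j₂=4  J−j₁+j₂=1  j₁+j₂+J+1=7
(j₁±m₁, j₂±m₂, J±M) = (3,2,1,1,3,2)
P² = 144/35
sum k=0..1:
  [0] +1/4 = 1/4
  [1] −1/6 = -1/6
S = 1/12
C² = P²·S² = 1/35 ; C = +0.169031

+√(1/35) ≈ +0.169031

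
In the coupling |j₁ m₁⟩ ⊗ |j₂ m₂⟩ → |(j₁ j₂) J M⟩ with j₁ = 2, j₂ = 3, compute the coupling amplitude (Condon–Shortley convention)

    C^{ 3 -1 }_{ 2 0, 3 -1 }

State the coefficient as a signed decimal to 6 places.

triangle: 2!*2!*4!/9! = 96/362880
(j±m)!: 2!*2!*2!*4!*2!*4! = 9216
prefactor² = (2J+1)*Δ*N² = 256/15
  k=0: +1/(0!*2!*2!*2!*0!*2!) = 1/16
  k=1: −1/(1!*1!*1!*1!*1!*3!) = -1/6
  k=2: +1/(2!*0!*0!*0!*2!*4!) = 1/96
Σ = -3/32  ⇒  CG² = 256/15*(-3/32)² = 3/20
CG = −√(3/20) = -0.387298

−√(3/20) = -0.387298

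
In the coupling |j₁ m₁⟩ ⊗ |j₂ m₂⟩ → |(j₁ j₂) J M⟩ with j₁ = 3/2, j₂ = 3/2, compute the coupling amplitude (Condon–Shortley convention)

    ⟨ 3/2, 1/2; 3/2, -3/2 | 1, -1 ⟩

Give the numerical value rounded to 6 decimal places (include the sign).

+0.547723

j₁+j₂−J=2  J+j₁−j₂=1  J−j₁+j₂=1  j₁+j₂+J+1=5
(j₁±m₁, j₂±m₂, J±M) = (2,1,0,3,0,2)
P² = 6/5
sum k=0..0:
  [0] +1/2 = 1/2
S = 1/2
C² = P²·S² = 3/10 ; C = +0.547723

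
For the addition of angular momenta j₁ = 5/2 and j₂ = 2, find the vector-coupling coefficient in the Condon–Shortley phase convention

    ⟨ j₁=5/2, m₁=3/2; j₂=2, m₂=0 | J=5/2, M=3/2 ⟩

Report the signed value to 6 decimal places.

triangle: 2!*3!*2!/8! = 24/40320
(j±m)!: 4!*1!*2!*2!*4!*1! = 2304
prefactor² = (2J+1)*Δ*N² = 288/35
  k=0: +1/(0!*2!*1!*2!*2!*0!) = 1/8
  k=1: −1/(1!*1!*0!*1!*3!*1!) = -1/6
Σ = -1/24  ⇒  CG² = 288/35*(-1/24)² = 1/70
CG = −√(1/70) = -0.119523

-0.119523  (= −√(1/70))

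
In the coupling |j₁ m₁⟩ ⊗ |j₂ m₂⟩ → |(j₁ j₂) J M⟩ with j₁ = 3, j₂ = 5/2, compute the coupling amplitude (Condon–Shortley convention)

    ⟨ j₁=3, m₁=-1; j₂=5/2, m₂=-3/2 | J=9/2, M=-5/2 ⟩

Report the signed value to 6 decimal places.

triangle: 1!*5!*4!/11! = 2880/39916800
(j±m)!: 2!*4!*1!*4!*2!*7! = 11612160
prefactor² = (2J+1)*Δ*N² = 92160/11
  k=0: +1/(0!*1!*4!*1!*1!*3!) = 1/144
  k=1: −1/(1!*0!*3!*0!*2!*4!) = -1/288
Σ = 1/288  ⇒  CG² = 92160/11*1/288² = 10/99
CG = +√(10/99) = +0.317821

+0.317821  (= +√(10/99))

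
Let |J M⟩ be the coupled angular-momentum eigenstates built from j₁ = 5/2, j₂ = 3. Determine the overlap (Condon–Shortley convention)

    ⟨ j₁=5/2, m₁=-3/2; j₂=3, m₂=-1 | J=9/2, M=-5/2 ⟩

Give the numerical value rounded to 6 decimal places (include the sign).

triangle: 1!·4!·5!/11! = 2880/39916800
(j±m)!: 1!·4!·2!·4!·2!·7! = 11612160
prefactor² = (2J+1)·Δ·N² = 92160/11
  k=0: +1/(0!·1!·4!·2!·0!·3!) = 1/288
  k=1: −1/(1!·0!·3!·1!·1!·4!) = -1/144
Σ = -1/288  ⇒  CG² = 92160/11·(-1/288)² = 10/99
CG = −√(10/99) = -0.317821

−√(10/99) ≈ -0.317821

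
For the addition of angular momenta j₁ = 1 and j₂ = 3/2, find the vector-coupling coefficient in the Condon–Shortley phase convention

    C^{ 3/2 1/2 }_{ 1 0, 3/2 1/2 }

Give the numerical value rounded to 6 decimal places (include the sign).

j₁+j₂−J=1  J+j₁−j₂=1  J−j₁+j₂=2  j₁+j₂+J+1=5
(j₁±m₁, j₂±m₂, J±M) = (1,1,2,1,2,1)
P² = 4/15
sum k=0..1:
  [0] +1/2 = 1/2
  [1] −1/1 = -1
S = -1/2
C² = P²·S² = 1/15 ; C = -0.258199

−√(1/15) ≈ -0.258199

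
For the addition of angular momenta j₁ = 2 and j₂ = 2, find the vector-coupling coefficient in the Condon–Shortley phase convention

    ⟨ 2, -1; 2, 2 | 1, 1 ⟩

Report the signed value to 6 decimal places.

j₁+j₂−J=3  J+j₁−j₂=1  J−j₁+j₂=1  j₁+j₂+J+1=6
(j₁±m₁, j₂±m₂, J±M) = (1,3,4,0,2,0)
P² = 36/5
sum k=3..3:
  [3] −1/6 = -1/6
S = -1/6
C² = P²·S² = 1/5 ; C = -0.447214

-0.447214  (= −√(1/5))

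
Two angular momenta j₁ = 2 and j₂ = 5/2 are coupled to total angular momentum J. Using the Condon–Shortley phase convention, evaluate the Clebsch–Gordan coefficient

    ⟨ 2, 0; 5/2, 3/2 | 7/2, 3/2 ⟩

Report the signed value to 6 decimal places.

-0.534522  (= −√(2/7))

triangle: 1!*3!*4!/9! = 144/362880
(j±m)!: 2!*2!*4!*1!*5!*2! = 23040
prefactor² = (2J+1)*Δ*N² = 512/7
  k=0: +1/(0!*1!*2!*4!*1!*0!) = 1/48
  k=1: −1/(1!*0!*1!*3!*2!*1!) = -1/12
Σ = -1/16  ⇒  CG² = 512/7*(-1/16)² = 2/7
CG = −√(2/7) = -0.534522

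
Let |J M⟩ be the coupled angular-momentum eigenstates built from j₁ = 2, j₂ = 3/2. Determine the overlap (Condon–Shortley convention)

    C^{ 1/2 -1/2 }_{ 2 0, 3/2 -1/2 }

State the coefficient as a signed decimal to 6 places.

-0.447214

√[2·3!1!0!/5! · 2!2!1!2!0!1!] = √(4/5)
  +(−1)^1/∏(1,2,1,0,0,0)! = -1/2  (running -1/2)
⟨..|..⟩ = √(4/5)·(-1/2) = -0.447214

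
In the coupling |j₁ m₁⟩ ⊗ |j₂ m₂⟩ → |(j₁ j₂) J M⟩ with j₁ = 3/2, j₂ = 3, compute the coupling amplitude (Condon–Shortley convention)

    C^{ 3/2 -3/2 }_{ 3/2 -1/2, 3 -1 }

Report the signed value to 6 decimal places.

j₁+j₂−J=3  J+j₁−j₂=0  J−j₁+j₂=3  j₁+j₂+J+1=7
(j₁±m₁, j₂±m₂, J±M) = (1,2,2,4,0,3)
P² = 576/35
sum k=2..2:
  [2] +1/12 = 1/12
S = 1/12
C² = P²·S² = 4/35 ; C = +0.338062

+0.338062  (= +√(4/35))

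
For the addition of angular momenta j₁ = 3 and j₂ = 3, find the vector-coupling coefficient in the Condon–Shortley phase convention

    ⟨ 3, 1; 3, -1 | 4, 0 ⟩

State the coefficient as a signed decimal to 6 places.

√[9·2!4!4!/11! · 4!2!2!4!4!4!] = √(663552/1925)
  +(−1)^0/∏(0,2,2,2,2,2)! = 1/32  (running 1/32)
  +(−1)^1/∏(1,1,1,1,3,3)! = -1/36  (running 1/288)
  +(−1)^2/∏(2,0,0,0,4,4)! = 1/1152  (running 5/1152)
⟨..|..⟩ = √(663552/1925)·(5/1152) = +0.080582

+0.080582  (= +√(1/154))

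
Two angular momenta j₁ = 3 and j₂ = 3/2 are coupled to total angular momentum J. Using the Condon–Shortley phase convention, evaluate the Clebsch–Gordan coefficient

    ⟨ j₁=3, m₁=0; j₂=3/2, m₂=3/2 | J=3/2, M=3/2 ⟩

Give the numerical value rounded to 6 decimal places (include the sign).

−√(1/35) = -0.169031

triangle: 3!*3!*0!/7! = 36/5040
(j±m)!: 3!*3!*3!*0!*3!*0! = 1296
prefactor² = (2J+1)*Δ*N² = 1296/35
  k=3: −1/(3!*0!*0!*0!*3!*0!) = -1/36
Σ = -1/36  ⇒  CG² = 1296/35*(-1/36)² = 1/35
CG = −√(1/35) = -0.169031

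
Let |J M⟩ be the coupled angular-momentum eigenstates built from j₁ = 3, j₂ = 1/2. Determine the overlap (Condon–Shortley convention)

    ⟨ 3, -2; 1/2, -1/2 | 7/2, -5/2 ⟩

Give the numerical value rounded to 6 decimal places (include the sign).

+0.925820

triangle: 0!*6!*1!/8! = 720/40320
(j±m)!: 1!*5!*0!*1!*1!*6! = 86400
prefactor² = (2J+1)*Δ*N² = 86400/7
  k=0: +1/(0!*0!*5!*0!*1!*1!) = 1/120
Σ = 1/120  ⇒  CG² = 86400/7*1/120² = 6/7
CG = +√(6/7) = +0.925820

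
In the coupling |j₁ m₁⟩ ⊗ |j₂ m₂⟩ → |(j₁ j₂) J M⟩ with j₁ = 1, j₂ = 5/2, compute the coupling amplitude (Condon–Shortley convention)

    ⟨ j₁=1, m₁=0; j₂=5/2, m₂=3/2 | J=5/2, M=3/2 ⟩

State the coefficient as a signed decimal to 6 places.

-0.507093

√[6·1!1!4!/7! · 1!1!4!1!4!1!] = √(576/35)
  +(−1)^0/∏(0,1,1,4,0,0)! = 1/24  (running 1/24)
  +(−1)^1/∏(1,0,0,3,1,1)! = -1/6  (running -1/8)
⟨..|..⟩ = √(576/35)·(-1/8) = -0.507093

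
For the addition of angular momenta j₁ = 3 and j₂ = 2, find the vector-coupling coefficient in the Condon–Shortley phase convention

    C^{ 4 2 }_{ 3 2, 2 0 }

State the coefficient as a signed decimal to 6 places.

+0.585540  (= +√(12/35))

√[9·1!5!3!/10! · 5!1!2!2!6!2!] = √(8640/7)
  +(−1)^0/∏(0,1,1,2,4,1)! = 1/48  (running 1/48)
  +(−1)^1/∏(1,0,0,1,5,2)! = -1/240  (running 1/60)
⟨..|..⟩ = √(8640/7)·(1/60) = +0.585540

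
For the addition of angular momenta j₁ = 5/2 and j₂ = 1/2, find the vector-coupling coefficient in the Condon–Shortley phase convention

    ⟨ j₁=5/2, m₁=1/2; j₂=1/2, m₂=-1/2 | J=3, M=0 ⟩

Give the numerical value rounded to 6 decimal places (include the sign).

triangle: 0!*5!*1!/7! = 120/5040
(j±m)!: 3!*2!*0!*1!*3!*3! = 432
prefactor² = (2J+1)*Δ*N² = 72
  k=0: +1/(0!*0!*2!*0!*3!*1!) = 1/12
Σ = 1/12  ⇒  CG² = 72*1/12² = 1/2
CG = +√(1/2) = +0.707107

+0.707107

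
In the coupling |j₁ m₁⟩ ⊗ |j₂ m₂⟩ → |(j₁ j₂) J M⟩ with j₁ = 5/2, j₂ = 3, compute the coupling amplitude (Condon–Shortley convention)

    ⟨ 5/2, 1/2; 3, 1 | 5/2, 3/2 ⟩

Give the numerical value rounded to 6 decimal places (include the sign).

triangle: 3!×2!×3!/9! = 72/362880
(j±m)!: 3!×2!×4!×2!×4!×1! = 13824
prefactor² = (2J+1)×Δ×N² = 576/35
  k=1: −1/(1!×2!×1!×3!×1!×0!) = -1/12
  k=2: +1/(2!×1!×0!×2!×2!×1!) = 1/8
Σ = 1/24  ⇒  CG² = 576/35×1/24² = 1/35
CG = +√(1/35) = +0.169031

+√(1/35) ≈ +0.169031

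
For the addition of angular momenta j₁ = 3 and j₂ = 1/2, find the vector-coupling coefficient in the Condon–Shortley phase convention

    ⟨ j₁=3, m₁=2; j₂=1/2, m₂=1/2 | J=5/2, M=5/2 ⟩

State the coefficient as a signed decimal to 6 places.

√[6·1!5!0!/7! · 5!1!1!0!5!0!] = √(14400/7)
  +(−1)^1/∏(1,0,0,0,5,0)! = -1/120  (running -1/120)
⟨..|..⟩ = √(14400/7)·(-1/120) = -0.377964

−√(1/7) ≈ -0.377964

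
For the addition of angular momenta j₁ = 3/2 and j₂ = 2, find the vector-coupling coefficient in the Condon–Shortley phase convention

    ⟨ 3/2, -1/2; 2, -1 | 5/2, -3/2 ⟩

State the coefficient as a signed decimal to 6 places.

triangle: 1!*2!*3!/7! = 12/5040
(j±m)!: 1!*2!*1!*3!*1!*4! = 288
prefactor² = (2J+1)*Δ*N² = 144/35
  k=0: +1/(0!*1!*2!*1!*0!*2!) = 1/4
  k=1: −1/(1!*0!*1!*0!*1!*3!) = -1/6
Σ = 1/12  ⇒  CG² = 144/35*1/12² = 1/35
CG = +√(1/35) = +0.169031

+0.169031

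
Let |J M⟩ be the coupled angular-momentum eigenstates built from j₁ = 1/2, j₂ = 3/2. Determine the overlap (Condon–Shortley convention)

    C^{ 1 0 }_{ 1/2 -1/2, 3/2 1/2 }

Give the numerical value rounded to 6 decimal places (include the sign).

j₁+j₂−J=1  J+j₁−j₂=0  J−j₁+j₂=2  j₁+j₂+J+1=4
(j₁±m₁, j₂±m₂, J±M) = (0,1,2,1,1,1)
P² = 1/2
sum k=1..1:
  [1] −1/1 = -1
S = -1
C² = P²·S² = 1/2 ; C = -0.707107

-0.707107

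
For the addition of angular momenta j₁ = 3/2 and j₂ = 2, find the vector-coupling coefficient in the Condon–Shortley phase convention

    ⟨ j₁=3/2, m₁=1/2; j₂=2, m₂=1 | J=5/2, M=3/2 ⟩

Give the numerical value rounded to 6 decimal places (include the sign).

triangle: 1!·2!·3!/7! = 12/5040
(j±m)!: 2!·1!·3!·1!·4!·1! = 288
prefactor² = (2J+1)·Δ·N² = 144/35
  k=0: +1/(0!·1!·1!·3!·1!·0!) = 1/6
  k=1: −1/(1!·0!·0!·2!·2!·1!) = -1/4
Σ = -1/12  ⇒  CG² = 144/35·(-1/12)² = 1/35
CG = −√(1/35) = -0.169031

-0.169031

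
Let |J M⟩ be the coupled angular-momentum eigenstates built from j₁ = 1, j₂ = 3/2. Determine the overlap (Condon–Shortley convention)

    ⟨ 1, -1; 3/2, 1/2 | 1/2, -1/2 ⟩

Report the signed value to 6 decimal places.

+√(1/6) ≈ +0.408248

j₁+j₂−J=2  J+j₁−j₂=0  J−j₁+j₂=1  j₁+j₂+J+1=4
(j₁±m₁, j₂±m₂, J±M) = (0,2,2,1,0,1)
P² = 2/3
sum k=2..2:
  [2] +1/2 = 1/2
S = 1/2
C² = P²·S² = 1/6 ; C = +0.408248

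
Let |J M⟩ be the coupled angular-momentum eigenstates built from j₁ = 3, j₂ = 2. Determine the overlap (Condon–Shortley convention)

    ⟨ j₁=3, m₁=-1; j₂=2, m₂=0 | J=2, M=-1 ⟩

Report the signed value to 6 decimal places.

+0.377964  (= +√(1/7))

triangle: 3!*3!*1!/8! = 36/40320
(j±m)!: 2!*4!*2!*2!*1!*3! = 1152
prefactor² = (2J+1)*Δ*N² = 36/7
  k=1: −1/(1!*2!*3!*1!*0!*0!) = -1/12
  k=2: +1/(2!*1!*2!*0!*1!*1!) = 1/4
Σ = 1/6  ⇒  CG² = 36/7*1/6² = 1/7
CG = +√(1/7) = +0.377964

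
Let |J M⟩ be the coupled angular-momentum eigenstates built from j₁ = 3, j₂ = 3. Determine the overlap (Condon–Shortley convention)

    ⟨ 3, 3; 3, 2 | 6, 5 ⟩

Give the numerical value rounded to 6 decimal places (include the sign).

+√(1/2) = +0.707107

j₁+j₂−J=0  J+j₁−j₂=6  J−j₁+j₂=6  j₁+j₂+J+1=13
(j₁±m₁, j₂±m₂, J±M) = (6,0,5,1,11,1)
P² = 3732480000
sum k=0..0:
  [0] +1/86400 = 1/86400
S = 1/86400
C² = P²·S² = 1/2 ; C = +0.707107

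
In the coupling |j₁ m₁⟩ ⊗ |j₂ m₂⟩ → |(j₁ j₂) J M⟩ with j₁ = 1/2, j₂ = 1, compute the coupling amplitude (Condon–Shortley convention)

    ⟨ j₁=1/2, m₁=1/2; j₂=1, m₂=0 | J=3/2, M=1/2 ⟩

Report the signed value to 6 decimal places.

triangle: 0!·1!·2!/4! = 2/24
(j±m)!: 1!·0!·1!·1!·2!·1! = 2
prefactor² = (2J+1)·Δ·N² = 2/3
  k=0: +1/(0!·0!·0!·1!·1!·1!) = 1
Σ = 1  ⇒  CG² = 2/3·1² = 2/3
CG = +√(2/3) = +0.816497

+0.816497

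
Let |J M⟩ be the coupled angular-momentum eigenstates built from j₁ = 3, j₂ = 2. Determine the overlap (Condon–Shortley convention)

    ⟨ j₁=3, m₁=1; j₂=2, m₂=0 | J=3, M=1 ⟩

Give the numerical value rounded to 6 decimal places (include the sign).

√[7·2!4!2!/9! · 4!2!2!2!4!2!] = √(256/15)
  +(−1)^0/∏(0,2,2,2,2,0)! = 1/16  (running 1/16)
  +(−1)^1/∏(1,1,1,1,3,1)! = -1/6  (running -5/48)
  +(−1)^2/∏(2,0,0,0,4,2)! = 1/96  (running -3/32)
⟨..|..⟩ = √(256/15)·(-3/32) = -0.387298

-0.387298  (= −√(3/20))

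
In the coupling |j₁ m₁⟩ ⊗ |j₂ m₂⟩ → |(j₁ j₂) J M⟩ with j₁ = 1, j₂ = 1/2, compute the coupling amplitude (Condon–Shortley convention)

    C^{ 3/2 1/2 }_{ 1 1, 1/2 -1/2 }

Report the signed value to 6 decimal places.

j₁+j₂−J=0  J+j₁−j₂=2  J−j₁+j₂=1  j₁+j₂+J+1=4
(j₁±m₁, j₂±m₂, J±M) = (2,0,0,1,2,1)
P² = 4/3
sum k=0..0:
  [0] +1/2 = 1/2
S = 1/2
C² = P²·S² = 1/3 ; C = +0.577350

+0.577350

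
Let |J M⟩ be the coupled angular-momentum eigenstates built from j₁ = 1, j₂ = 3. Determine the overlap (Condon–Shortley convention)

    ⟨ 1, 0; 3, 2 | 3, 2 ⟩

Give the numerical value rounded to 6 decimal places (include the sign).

√[7·1!1!5!/8! · 1!1!5!1!5!1!] = √(300)
  +(−1)^0/∏(0,1,1,5,0,0)! = 1/120  (running 1/120)
  +(−1)^1/∏(1,0,0,4,1,1)! = -1/24  (running -1/30)
⟨..|..⟩ = √(300)·(-1/30) = -0.577350

−√(1/3) ≈ -0.577350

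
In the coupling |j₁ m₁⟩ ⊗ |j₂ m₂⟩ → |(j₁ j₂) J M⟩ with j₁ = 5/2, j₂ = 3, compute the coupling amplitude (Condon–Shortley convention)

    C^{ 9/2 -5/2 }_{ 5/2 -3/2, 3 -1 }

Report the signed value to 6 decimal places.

j₁+j₂−J=1  J+j₁−j₂=4  J−j₁+j₂=5  j₁+j₂+J+1=11
(j₁±m₁, j₂±m₂, J±M) = (1,4,2,4,2,7)
P² = 92160/11
sum k=0..1:
  [0] +1/288 = 1/288
  [1] −1/144 = -1/144
S = -1/288
C² = P²·S² = 10/99 ; C = -0.317821

-0.317821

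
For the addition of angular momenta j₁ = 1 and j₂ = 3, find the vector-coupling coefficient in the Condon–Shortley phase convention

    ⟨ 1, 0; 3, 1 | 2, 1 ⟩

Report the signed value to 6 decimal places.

-0.617213

j₁+j₂−J=2  J+j₁−j₂=0  J−j₁+j₂=4  j₁+j₂+J+1=7
(j₁±m₁, j₂±m₂, J±M) = (1,1,4,2,3,1)
P² = 96/7
sum k=1..1:
  [1] −1/6 = -1/6
S = -1/6
C² = P²·S² = 8/21 ; C = -0.617213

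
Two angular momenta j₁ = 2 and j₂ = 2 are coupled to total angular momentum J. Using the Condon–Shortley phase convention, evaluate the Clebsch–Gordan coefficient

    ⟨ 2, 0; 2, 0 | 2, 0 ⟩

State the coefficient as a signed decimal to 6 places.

j₁+j₂−J=2  J+j₁−j₂=2  J−j₁+j₂=2  j₁+j₂+J+1=7
(j₁±m₁, j₂±m₂, J±M) = (2,2,2,2,2,2)
P² = 32/63
sum k=0..2:
  [0] +1/8 = 1/8
  [1] −1/1 = -1
  [2] +1/8 = 1/8
S = -3/4
C² = P²·S² = 2/7 ; C = -0.534522

-0.534522  (= −√(2/7))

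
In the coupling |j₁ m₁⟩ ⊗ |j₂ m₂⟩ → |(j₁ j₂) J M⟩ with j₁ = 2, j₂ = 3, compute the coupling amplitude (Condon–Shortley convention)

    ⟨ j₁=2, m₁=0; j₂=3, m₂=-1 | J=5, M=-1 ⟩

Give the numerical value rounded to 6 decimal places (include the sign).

triangle: 0!·4!·6!/11! = 17280/39916800
(j±m)!: 2!·2!·2!·4!·4!·6! = 3317760
prefactor² = (2J+1)·Δ·N² = 110592/7
  k=0: +1/(0!·0!·2!·2!·2!·4!) = 1/192
Σ = 1/192  ⇒  CG² = 110592/7·1/192² = 3/7
CG = +√(3/7) = +0.654654

+√(3/7) = +0.654654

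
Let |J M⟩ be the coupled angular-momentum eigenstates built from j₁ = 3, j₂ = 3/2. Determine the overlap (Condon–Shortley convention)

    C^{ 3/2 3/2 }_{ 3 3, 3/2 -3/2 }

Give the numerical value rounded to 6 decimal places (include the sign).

+√(4/7) = +0.755929

triangle: 3!×3!×0!/7! = 36/5040
(j±m)!: 6!×0!×0!×3!×3!×0! = 25920
prefactor² = (2J+1)×Δ×N² = 5184/7
  k=0: +1/(0!×3!×0!×0!×3!×0!) = 1/36
Σ = 1/36  ⇒  CG² = 5184/7×1/36² = 4/7
CG = +√(4/7) = +0.755929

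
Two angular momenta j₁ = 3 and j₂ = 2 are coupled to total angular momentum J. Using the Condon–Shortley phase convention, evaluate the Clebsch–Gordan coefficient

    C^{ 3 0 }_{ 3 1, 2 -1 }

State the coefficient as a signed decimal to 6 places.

√[7·2!4!2!/9! · 4!2!1!3!3!3!] = √(96/5)
  +(−1)^0/∏(0,2,2,1,2,1)! = 1/8  (running 1/8)
  +(−1)^1/∏(1,1,1,0,3,2)! = -1/12  (running 1/24)
⟨..|..⟩ = √(96/5)·(1/24) = +0.182574

+√(1/30) = +0.182574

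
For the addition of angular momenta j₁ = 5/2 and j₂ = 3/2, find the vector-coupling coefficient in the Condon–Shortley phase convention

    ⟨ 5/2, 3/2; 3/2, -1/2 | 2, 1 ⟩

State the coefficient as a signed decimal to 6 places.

+0.154303

triangle: 2!*3!*1!/7! = 12/5040
(j±m)!: 4!*1!*1!*2!*3!*1! = 288
prefactor² = (2J+1)*Δ*N² = 24/7
  k=0: +1/(0!*2!*1!*1!*2!*0!) = 1/4
  k=1: −1/(1!*1!*0!*0!*3!*1!) = -1/6
Σ = 1/12  ⇒  CG² = 24/7*1/12² = 1/42
CG = +√(1/42) = +0.154303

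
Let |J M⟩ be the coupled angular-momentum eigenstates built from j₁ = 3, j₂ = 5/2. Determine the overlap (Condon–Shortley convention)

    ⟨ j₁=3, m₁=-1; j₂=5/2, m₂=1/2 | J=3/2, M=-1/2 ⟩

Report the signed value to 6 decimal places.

−√(1/105) = -0.097590

√[4·4!2!1!/8! · 2!4!3!2!1!2!] = √(192/35)
  +(−1)^2/∏(2,2,2,1,0,0)! = 1/8  (running 1/8)
  +(−1)^3/∏(3,1,1,0,1,1)! = -1/6  (running -1/24)
⟨..|..⟩ = √(192/35)·(-1/24) = -0.097590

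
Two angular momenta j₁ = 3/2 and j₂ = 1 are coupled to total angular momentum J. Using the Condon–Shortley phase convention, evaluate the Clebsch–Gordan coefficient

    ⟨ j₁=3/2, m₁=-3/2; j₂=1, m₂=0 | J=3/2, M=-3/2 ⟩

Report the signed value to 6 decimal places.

√[4·1!2!1!/5! · 0!3!1!1!0!3!] = √(12/5)
  +(−1)^1/∏(1,0,2,0,0,1)! = -1/2  (running -1/2)
⟨..|..⟩ = √(12/5)·(-1/2) = -0.774597

-0.774597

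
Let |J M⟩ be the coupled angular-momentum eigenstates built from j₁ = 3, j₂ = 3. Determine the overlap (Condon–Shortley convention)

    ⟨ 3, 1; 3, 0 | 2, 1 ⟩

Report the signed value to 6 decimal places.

+0.154303

√[5·4!2!2!/9! · 4!2!3!3!3!1!] = √(96/7)
  +(−1)^1/∏(1,3,1,2,1,0)! = -1/12  (running -1/12)
  +(−1)^2/∏(2,2,0,1,2,1)! = 1/8  (running 1/24)
⟨..|..⟩ = √(96/7)·(1/24) = +0.154303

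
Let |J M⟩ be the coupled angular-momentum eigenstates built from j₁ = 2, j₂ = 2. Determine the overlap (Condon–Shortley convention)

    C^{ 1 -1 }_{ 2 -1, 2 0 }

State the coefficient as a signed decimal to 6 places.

√[3·3!1!1!/6! · 1!3!2!2!0!2!] = √(6/5)
  +(−1)^2/∏(2,1,1,0,0,1)! = 1/2  (running 1/2)
⟨..|..⟩ = √(6/5)·(1/2) = +0.547723

+√(3/10) = +0.547723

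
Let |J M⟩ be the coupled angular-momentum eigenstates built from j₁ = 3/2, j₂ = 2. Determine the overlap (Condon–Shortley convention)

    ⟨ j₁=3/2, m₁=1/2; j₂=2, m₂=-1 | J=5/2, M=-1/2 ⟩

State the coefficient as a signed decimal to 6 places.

+0.597614

√[6·1!2!3!/7! · 2!1!1!3!2!3!] = √(72/35)
  +(−1)^0/∏(0,1,1,1,1,2)! = 1/2  (running 1/2)
  +(−1)^1/∏(1,0,0,0,2,3)! = -1/12  (running 5/12)
⟨..|..⟩ = √(72/35)·(5/12) = +0.597614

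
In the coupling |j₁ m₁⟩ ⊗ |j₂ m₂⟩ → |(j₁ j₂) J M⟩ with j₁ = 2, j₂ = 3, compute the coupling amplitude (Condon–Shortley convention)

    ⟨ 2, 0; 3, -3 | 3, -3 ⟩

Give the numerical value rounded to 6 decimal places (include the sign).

√[7·2!2!4!/9! · 2!2!0!6!0!6!] = √(3840)
  +(−1)^0/∏(0,2,2,0,0,4)! = 1/96  (running 1/96)
⟨..|..⟩ = √(3840)·(1/96) = +0.645497

+0.645497  (= +√(5/12))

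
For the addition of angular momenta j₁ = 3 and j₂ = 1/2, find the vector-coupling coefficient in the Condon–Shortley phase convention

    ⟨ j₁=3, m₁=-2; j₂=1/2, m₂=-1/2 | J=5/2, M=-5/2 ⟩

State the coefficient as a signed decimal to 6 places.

√[6·1!5!0!/7! · 1!5!0!1!0!5!] = √(14400/7)
  +(−1)^0/∏(0,1,5,0,0,0)! = 1/120  (running 1/120)
⟨..|..⟩ = √(14400/7)·(1/120) = +0.377964

+0.377964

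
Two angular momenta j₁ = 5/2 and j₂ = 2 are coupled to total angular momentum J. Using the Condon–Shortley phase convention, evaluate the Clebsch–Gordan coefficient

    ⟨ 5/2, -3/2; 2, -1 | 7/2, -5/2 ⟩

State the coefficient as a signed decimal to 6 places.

-0.125988

j₁+j₂−J=1  J+j₁−j₂=4  J−j₁+j₂=3  j₁+j₂+J+1=9
(j₁±m₁, j₂±m₂, J±M) = (1,4,1,3,1,6)
P² = 2304/7
sum k=0..1:
  [0] +1/48 = 1/48
  [1] −1/36 = -1/36
S = -1/144
C² = P²·S² = 1/63 ; C = -0.125988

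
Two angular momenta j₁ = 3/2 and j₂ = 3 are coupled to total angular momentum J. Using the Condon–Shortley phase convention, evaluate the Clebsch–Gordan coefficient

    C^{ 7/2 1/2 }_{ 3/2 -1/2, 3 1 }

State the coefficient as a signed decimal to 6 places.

j₁+j₂−J=1  J+j₁−j₂=2  J−j₁+j₂=5  j₁+j₂+J+1=9
(j₁±m₁, j₂±m₂, J±M) = (1,2,4,2,4,3)
P² = 512/7
sum k=0..1:
  [0] +1/48 = 1/48
  [1] −1/12 = -1/12
S = -1/16
C² = P²·S² = 2/7 ; C = -0.534522

-0.534522  (= −√(2/7))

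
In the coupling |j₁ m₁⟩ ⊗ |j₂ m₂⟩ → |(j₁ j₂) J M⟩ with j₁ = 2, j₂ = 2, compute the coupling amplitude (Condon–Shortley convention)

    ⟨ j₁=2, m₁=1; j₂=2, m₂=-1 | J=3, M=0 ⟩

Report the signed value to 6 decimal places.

j₁+j₂−J=1  J+j₁−j₂=3  J−j₁+j₂=3  j₁+j₂+J+1=8
(j₁±m₁, j₂±m₂, J±M) = (3,1,1,3,3,3)
P² = 81/10
sum k=0..1:
  [0] +1/4 = 1/4
  [1] −1/36 = -1/36
S = 2/9
C² = P²·S² = 2/5 ; C = +0.632456

+√(2/5) = +0.632456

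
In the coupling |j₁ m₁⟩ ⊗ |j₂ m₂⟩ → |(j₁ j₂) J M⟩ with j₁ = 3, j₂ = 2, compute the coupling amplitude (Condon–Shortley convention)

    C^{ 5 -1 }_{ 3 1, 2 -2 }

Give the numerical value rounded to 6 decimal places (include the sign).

√[11·0!6!4!/11! · 4!2!0!4!4!6!] = √(663552/7)
  +(−1)^0/∏(0,0,2,0,4,4)! = 1/1152  (running 1/1152)
⟨..|..⟩ = √(663552/7)·(1/1152) = +0.267261

+√(1/14) = +0.267261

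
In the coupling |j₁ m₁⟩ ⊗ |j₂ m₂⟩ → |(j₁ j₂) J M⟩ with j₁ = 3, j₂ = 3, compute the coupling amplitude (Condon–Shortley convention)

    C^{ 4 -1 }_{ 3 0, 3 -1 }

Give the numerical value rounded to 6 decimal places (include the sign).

j₁+j₂−J=2  J+j₁−j₂=4  J−j₁+j₂=4  j₁+j₂+J+1=11
(j₁±m₁, j₂±m₂, J±M) = (3,3,2,4,3,5)
P² = 124416/385
sum k=0..2:
  [0] +1/48 = 1/48
  [1] −1/24 = -1/24
  [2] +1/288 = 1/288
S = -5/288
C² = P²·S² = 15/154 ; C = -0.312094

-0.312094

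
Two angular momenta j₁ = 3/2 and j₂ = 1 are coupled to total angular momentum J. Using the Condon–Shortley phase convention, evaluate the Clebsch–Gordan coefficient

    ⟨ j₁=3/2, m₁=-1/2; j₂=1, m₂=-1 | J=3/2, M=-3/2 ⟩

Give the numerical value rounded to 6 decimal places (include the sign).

+0.632456

j₁+j₂−J=1  J+j₁−j₂=2  J−j₁+j₂=1  j₁+j₂+J+1=5
(j₁±m₁, j₂±m₂, J±M) = (1,2,0,2,0,3)
P² = 8/5
sum k=0..0:
  [0] +1/2 = 1/2
S = 1/2
C² = P²·S² = 2/5 ; C = +0.632456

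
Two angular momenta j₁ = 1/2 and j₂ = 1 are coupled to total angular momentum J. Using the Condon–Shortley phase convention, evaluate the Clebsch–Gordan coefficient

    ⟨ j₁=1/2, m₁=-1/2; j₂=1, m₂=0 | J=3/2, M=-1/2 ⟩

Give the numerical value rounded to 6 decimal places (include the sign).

triangle: 0!×1!×2!/4! = 2/24
(j±m)!: 0!×1!×1!×1!×1!×2! = 2
prefactor² = (2J+1)×Δ×N² = 2/3
  k=0: +1/(0!×0!×1!×1!×0!×1!) = 1
Σ = 1  ⇒  CG² = 2/3×1² = 2/3
CG = +√(2/3) = +0.816497

+√(2/3) = +0.816497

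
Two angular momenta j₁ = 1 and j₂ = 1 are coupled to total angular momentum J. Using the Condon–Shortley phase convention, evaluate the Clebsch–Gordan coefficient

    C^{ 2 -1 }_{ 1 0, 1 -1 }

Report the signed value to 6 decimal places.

+0.707107

√[5·0!2!2!/5! · 1!1!0!2!1!3!] = √(2)
  +(−1)^0/∏(0,0,1,0,1,2)! = 1/2  (running 1/2)
⟨..|..⟩ = √(2)·(1/2) = +0.707107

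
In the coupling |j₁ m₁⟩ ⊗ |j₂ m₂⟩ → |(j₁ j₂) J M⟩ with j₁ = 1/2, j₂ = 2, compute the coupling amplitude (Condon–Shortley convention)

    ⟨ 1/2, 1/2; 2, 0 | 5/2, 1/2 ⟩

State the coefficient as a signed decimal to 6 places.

j₁+j₂−J=0  J+j₁−j₂=1  J−j₁+j₂=4  j₁+j₂+J+1=6
(j₁±m₁, j₂±m₂, J±M) = (1,0,2,2,3,2)
P² = 48/5
sum k=0..0:
  [0] +1/4 = 1/4
S = 1/4
C² = P²·S² = 3/5 ; C = +0.774597

+√(3/5) ≈ +0.774597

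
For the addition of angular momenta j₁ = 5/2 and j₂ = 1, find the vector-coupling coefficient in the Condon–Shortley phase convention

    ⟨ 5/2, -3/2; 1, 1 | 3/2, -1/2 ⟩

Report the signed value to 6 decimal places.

√[4·2!3!0!/6! · 1!4!2!0!1!2!] = √(32/5)
  +(−1)^2/∏(2,0,2,0,1,0)! = 1/4  (running 1/4)
⟨..|..⟩ = √(32/5)·(1/4) = +0.632456

+0.632456  (= +√(2/5))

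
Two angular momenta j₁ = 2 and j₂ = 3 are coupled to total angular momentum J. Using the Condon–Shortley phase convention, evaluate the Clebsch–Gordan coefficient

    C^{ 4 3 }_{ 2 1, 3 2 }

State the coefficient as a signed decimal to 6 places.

-0.223607  (= −√(1/20))

triangle: 1!×3!×5!/10! = 720/3628800
(j±m)!: 3!×1!×5!×1!×7!×1! = 3628800
prefactor² = (2J+1)×Δ×N² = 6480
  k=0: +1/(0!×1!×1!×5!×2!×0!) = 1/240
  k=1: −1/(1!×0!×0!×4!×3!×1!) = -1/144
Σ = -1/360  ⇒  CG² = 6480×(-1/360)² = 1/20
CG = −√(1/20) = -0.223607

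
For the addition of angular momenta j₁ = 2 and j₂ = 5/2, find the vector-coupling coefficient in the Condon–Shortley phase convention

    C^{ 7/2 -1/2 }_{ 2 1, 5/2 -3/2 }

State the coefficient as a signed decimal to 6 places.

+0.619780

√[8·1!3!4!/9! · 3!1!1!4!3!4!] = √(2304/35)
  +(−1)^0/∏(0,1,1,1,2,3)! = 1/12  (running 1/12)
  +(−1)^1/∏(1,0,0,0,3,4)! = -1/144  (running 11/144)
⟨..|..⟩ = √(2304/35)·(11/144) = +0.619780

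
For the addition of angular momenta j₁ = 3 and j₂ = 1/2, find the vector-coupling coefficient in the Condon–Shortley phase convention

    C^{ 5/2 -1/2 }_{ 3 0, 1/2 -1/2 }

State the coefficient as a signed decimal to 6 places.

triangle: 1!×5!×0!/7! = 120/5040
(j±m)!: 3!×3!×0!×1!×2!×3! = 432
prefactor² = (2J+1)×Δ×N² = 432/7
  k=0: +1/(0!×1!×3!×0!×2!×0!) = 1/12
Σ = 1/12  ⇒  CG² = 432/7×1/12² = 3/7
CG = +√(3/7) = +0.654654

+√(3/7) = +0.654654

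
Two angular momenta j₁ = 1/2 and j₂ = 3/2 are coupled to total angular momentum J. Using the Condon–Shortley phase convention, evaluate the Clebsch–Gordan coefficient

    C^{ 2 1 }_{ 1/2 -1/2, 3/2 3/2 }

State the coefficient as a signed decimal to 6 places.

+0.500000  (= +√(1/4))

triangle: 0!·1!·3!/5! = 6/120
(j±m)!: 0!·1!·3!·0!·3!·1! = 36
prefactor² = (2J+1)·Δ·N² = 9
  k=0: +1/(0!·0!·1!·3!·0!·0!) = 1/6
Σ = 1/6  ⇒  CG² = 9·1/6² = 1/4
CG = +√(1/4) = +0.500000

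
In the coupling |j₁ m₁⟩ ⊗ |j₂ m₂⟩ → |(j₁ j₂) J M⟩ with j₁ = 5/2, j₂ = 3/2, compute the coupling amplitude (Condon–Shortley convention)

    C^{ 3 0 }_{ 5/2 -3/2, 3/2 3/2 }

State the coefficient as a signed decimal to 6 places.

triangle: 1!×4!×2!/8! = 48/40320
(j±m)!: 1!×4!×3!×0!×3!×3! = 5184
prefactor² = (2J+1)×Δ×N² = 216/5
  k=1: −1/(1!×0!×3!×2!×1!×0!) = -1/12
Σ = -1/12  ⇒  CG² = 216/5×(-1/12)² = 3/10
CG = −√(3/10) = -0.547723

−√(3/10) ≈ -0.547723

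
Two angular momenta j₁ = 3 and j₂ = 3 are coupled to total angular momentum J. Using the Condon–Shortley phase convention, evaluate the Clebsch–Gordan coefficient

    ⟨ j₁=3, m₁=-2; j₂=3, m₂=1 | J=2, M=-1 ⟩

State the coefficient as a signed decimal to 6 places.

-0.422577  (= −√(5/28))

triangle: 4!*2!*2!/9! = 96/362880
(j±m)!: 1!*5!*4!*2!*1!*3! = 34560
prefactor² = (2J+1)*Δ*N² = 320/7
  k=3: −1/(3!*1!*2!*1!*0!*1!) = -1/12
  k=4: +1/(4!*0!*1!*0!*1!*2!) = 1/48
Σ = -1/16  ⇒  CG² = 320/7*(-1/16)² = 5/28
CG = −√(5/28) = -0.422577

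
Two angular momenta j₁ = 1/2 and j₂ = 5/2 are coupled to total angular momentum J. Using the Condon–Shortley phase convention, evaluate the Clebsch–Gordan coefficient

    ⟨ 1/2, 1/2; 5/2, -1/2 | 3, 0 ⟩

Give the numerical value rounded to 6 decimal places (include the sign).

√[7·0!1!5!/7! · 1!0!2!3!3!3!] = √(72)
  +(−1)^0/∏(0,0,0,2,1,3)! = 1/12  (running 1/12)
⟨..|..⟩ = √(72)·(1/12) = +0.707107

+0.707107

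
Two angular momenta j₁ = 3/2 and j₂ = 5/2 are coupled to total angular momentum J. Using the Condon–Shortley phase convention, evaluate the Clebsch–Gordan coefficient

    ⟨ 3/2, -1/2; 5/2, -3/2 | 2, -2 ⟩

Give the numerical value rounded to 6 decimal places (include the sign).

-0.617213  (= −√(8/21))

j₁+j₂−J=2  J+j₁−j₂=1  J−j₁+j₂=3  j₁+j₂+J+1=7
(j₁±m₁, j₂±m₂, J±M) = (1,2,1,4,0,4)
P² = 96/7
sum k=1..1:
  [1] −1/6 = -1/6
S = -1/6
C² = P²·S² = 8/21 ; C = -0.617213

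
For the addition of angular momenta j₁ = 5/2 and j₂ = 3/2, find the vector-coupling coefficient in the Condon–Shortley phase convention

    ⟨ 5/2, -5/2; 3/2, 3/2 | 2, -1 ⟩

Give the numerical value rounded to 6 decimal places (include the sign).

+√(5/14) = +0.597614

triangle: 2!×3!×1!/7! = 12/5040
(j±m)!: 0!×5!×3!×0!×1!×3! = 4320
prefactor² = (2J+1)×Δ×N² = 360/7
  k=2: +1/(2!×0!×3!×1!×0!×0!) = 1/12
Σ = 1/12  ⇒  CG² = 360/7×1/12² = 5/14
CG = +√(5/14) = +0.597614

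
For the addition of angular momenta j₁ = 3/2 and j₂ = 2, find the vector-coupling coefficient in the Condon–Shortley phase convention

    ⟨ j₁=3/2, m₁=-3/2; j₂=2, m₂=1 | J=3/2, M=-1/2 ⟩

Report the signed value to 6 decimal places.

triangle: 2!×1!×2!/6! = 4/720
(j±m)!: 0!×3!×3!×1!×1!×2! = 72
prefactor² = (2J+1)×Δ×N² = 8/5
  k=2: +1/(2!×0!×1!×1!×0!×1!) = 1/2
Σ = 1/2  ⇒  CG² = 8/5×1/2² = 2/5
CG = +√(2/5) = +0.632456

+√(2/5) ≈ +0.632456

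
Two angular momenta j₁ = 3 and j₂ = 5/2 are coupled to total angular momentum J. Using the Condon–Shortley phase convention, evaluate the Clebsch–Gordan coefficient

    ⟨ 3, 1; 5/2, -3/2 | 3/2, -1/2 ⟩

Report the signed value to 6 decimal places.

√[4·4!2!1!/8! · 4!2!1!4!1!2!] = √(384/35)
  +(−1)^0/∏(0,4,2,1,0,0)! = 1/48  (running 1/48)
  +(−1)^1/∏(1,3,1,0,1,1)! = -1/6  (running -7/48)
⟨..|..⟩ = √(384/35)·(-7/48) = -0.483046

−√(7/30) ≈ -0.483046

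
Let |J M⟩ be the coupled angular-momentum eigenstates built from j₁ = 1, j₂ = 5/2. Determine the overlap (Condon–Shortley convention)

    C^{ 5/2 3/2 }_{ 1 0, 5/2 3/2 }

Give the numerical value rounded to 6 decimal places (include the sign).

−√(9/35) ≈ -0.507093

triangle: 1!*1!*4!/7! = 24/5040
(j±m)!: 1!*1!*4!*1!*4!*1! = 576
prefactor² = (2J+1)*Δ*N² = 576/35
  k=0: +1/(0!*1!*1!*4!*0!*0!) = 1/24
  k=1: −1/(1!*0!*0!*3!*1!*1!) = -1/6
Σ = -1/8  ⇒  CG² = 576/35*(-1/8)² = 9/35
CG = −√(9/35) = -0.507093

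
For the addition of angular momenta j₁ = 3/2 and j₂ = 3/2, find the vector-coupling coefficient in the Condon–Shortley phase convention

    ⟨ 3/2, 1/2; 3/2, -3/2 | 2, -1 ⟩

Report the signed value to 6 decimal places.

j₁+j₂−J=1  J+j₁−j₂=2  J−j₁+j₂=2  j₁+j₂+J+1=6
(j₁±m₁, j₂±m₂, J±M) = (2,1,0,3,1,3)
P² = 2
sum k=0..0:
  [0] +1/2 = 1/2
S = 1/2
C² = P²·S² = 1/2 ; C = +0.707107

+√(1/2) ≈ +0.707107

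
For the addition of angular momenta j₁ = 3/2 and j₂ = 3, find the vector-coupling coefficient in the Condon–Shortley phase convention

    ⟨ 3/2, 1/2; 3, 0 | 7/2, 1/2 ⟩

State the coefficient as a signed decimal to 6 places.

triangle: 1!*2!*5!/9! = 240/362880
(j±m)!: 2!*1!*3!*3!*4!*3! = 10368
prefactor² = (2J+1)*Δ*N² = 384/7
  k=0: +1/(0!*1!*1!*3!*1!*2!) = 1/12
  k=1: −1/(1!*0!*0!*2!*2!*3!) = -1/24
Σ = 1/24  ⇒  CG² = 384/7*1/24² = 2/21
CG = +√(2/21) = +0.308607

+√(2/21) ≈ +0.308607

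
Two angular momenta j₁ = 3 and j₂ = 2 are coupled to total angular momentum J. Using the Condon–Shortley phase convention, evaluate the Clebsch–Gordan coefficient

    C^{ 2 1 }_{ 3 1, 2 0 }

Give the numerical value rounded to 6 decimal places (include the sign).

√[5·3!3!1!/8! · 4!2!2!2!3!1!] = √(36/7)
  +(−1)^1/∏(1,2,1,1,2,0)! = -1/4  (running -1/4)
  +(−1)^2/∏(2,1,0,0,3,1)! = 1/12  (running -1/6)
⟨..|..⟩ = √(36/7)·(-1/6) = -0.377964

-0.377964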